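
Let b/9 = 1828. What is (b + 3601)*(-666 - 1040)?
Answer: -34210418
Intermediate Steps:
b = 16452 (b = 9*1828 = 16452)
(b + 3601)*(-666 - 1040) = (16452 + 3601)*(-666 - 1040) = 20053*(-1706) = -34210418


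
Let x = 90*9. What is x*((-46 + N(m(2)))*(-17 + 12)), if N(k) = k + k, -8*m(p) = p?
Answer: 188325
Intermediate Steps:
m(p) = -p/8
N(k) = 2*k
x = 810
x*((-46 + N(m(2)))*(-17 + 12)) = 810*((-46 + 2*(-1/8*2))*(-17 + 12)) = 810*((-46 + 2*(-1/4))*(-5)) = 810*((-46 - 1/2)*(-5)) = 810*(-93/2*(-5)) = 810*(465/2) = 188325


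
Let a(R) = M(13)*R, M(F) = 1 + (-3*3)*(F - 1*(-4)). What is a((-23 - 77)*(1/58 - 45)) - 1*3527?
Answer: -19930683/29 ≈ -6.8727e+5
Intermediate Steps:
M(F) = -35 - 9*F (M(F) = 1 - 9*(F + 4) = 1 - 9*(4 + F) = 1 + (-36 - 9*F) = -35 - 9*F)
a(R) = -152*R (a(R) = (-35 - 9*13)*R = (-35 - 117)*R = -152*R)
a((-23 - 77)*(1/58 - 45)) - 1*3527 = -152*(-23 - 77)*(1/58 - 45) - 1*3527 = -(-15200)*(1/58 - 45) - 3527 = -(-15200)*(-2609)/58 - 3527 = -152*130450/29 - 3527 = -19828400/29 - 3527 = -19930683/29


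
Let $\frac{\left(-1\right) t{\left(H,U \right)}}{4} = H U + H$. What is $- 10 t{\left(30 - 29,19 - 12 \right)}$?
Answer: $320$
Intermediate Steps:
$t{\left(H,U \right)} = - 4 H - 4 H U$ ($t{\left(H,U \right)} = - 4 \left(H U + H\right) = - 4 \left(H + H U\right) = - 4 H - 4 H U$)
$- 10 t{\left(30 - 29,19 - 12 \right)} = - 10 \left(- 4 \left(30 - 29\right) \left(1 + \left(19 - 12\right)\right)\right) = - 10 \left(\left(-4\right) 1 \left(1 + 7\right)\right) = - 10 \left(\left(-4\right) 1 \cdot 8\right) = \left(-10\right) \left(-32\right) = 320$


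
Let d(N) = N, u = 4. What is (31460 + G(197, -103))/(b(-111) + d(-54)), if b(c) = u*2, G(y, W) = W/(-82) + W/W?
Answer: -2579905/3772 ≈ -683.96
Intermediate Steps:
G(y, W) = 1 - W/82 (G(y, W) = W*(-1/82) + 1 = -W/82 + 1 = 1 - W/82)
b(c) = 8 (b(c) = 4*2 = 8)
(31460 + G(197, -103))/(b(-111) + d(-54)) = (31460 + (1 - 1/82*(-103)))/(8 - 54) = (31460 + (1 + 103/82))/(-46) = (31460 + 185/82)*(-1/46) = (2579905/82)*(-1/46) = -2579905/3772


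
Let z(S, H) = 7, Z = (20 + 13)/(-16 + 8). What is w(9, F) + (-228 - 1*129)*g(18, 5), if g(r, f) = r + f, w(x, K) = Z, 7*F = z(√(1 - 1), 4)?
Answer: -65721/8 ≈ -8215.1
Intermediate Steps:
Z = -33/8 (Z = 33/(-8) = 33*(-⅛) = -33/8 ≈ -4.1250)
F = 1 (F = (⅐)*7 = 1)
w(x, K) = -33/8
g(r, f) = f + r
w(9, F) + (-228 - 1*129)*g(18, 5) = -33/8 + (-228 - 1*129)*(5 + 18) = -33/8 + (-228 - 129)*23 = -33/8 - 357*23 = -33/8 - 8211 = -65721/8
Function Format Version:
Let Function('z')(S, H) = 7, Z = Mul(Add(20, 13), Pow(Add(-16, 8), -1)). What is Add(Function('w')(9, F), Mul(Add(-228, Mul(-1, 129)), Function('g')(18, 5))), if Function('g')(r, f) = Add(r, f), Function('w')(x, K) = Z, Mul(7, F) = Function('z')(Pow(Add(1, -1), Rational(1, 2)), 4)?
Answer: Rational(-65721, 8) ≈ -8215.1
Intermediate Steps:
Z = Rational(-33, 8) (Z = Mul(33, Pow(-8, -1)) = Mul(33, Rational(-1, 8)) = Rational(-33, 8) ≈ -4.1250)
F = 1 (F = Mul(Rational(1, 7), 7) = 1)
Function('w')(x, K) = Rational(-33, 8)
Function('g')(r, f) = Add(f, r)
Add(Function('w')(9, F), Mul(Add(-228, Mul(-1, 129)), Function('g')(18, 5))) = Add(Rational(-33, 8), Mul(Add(-228, Mul(-1, 129)), Add(5, 18))) = Add(Rational(-33, 8), Mul(Add(-228, -129), 23)) = Add(Rational(-33, 8), Mul(-357, 23)) = Add(Rational(-33, 8), -8211) = Rational(-65721, 8)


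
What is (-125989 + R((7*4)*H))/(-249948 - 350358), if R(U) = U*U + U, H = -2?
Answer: 122909/600306 ≈ 0.20474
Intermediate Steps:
R(U) = U + U² (R(U) = U² + U = U + U²)
(-125989 + R((7*4)*H))/(-249948 - 350358) = (-125989 + ((7*4)*(-2))*(1 + (7*4)*(-2)))/(-249948 - 350358) = (-125989 + (28*(-2))*(1 + 28*(-2)))/(-600306) = (-125989 - 56*(1 - 56))*(-1/600306) = (-125989 - 56*(-55))*(-1/600306) = (-125989 + 3080)*(-1/600306) = -122909*(-1/600306) = 122909/600306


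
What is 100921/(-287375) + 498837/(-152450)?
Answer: -6349547573/1752412750 ≈ -3.6233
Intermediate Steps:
100921/(-287375) + 498837/(-152450) = 100921*(-1/287375) + 498837*(-1/152450) = -100921/287375 - 498837/152450 = -6349547573/1752412750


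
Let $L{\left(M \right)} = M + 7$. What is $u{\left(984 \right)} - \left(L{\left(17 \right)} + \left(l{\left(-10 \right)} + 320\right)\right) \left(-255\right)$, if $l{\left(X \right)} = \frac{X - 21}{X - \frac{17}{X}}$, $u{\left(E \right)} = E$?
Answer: $\frac{7441482}{83} \approx 89656.0$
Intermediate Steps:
$l{\left(X \right)} = \frac{-21 + X}{X - \frac{17}{X}}$
$L{\left(M \right)} = 7 + M$
$u{\left(984 \right)} - \left(L{\left(17 \right)} + \left(l{\left(-10 \right)} + 320\right)\right) \left(-255\right) = 984 - \left(\left(7 + 17\right) + \left(- \frac{10 \left(-21 - 10\right)}{-17 + \left(-10\right)^{2}} + 320\right)\right) \left(-255\right) = 984 - \left(24 + \left(\left(-10\right) \frac{1}{-17 + 100} \left(-31\right) + 320\right)\right) \left(-255\right) = 984 - \left(24 + \left(\left(-10\right) \frac{1}{83} \left(-31\right) + 320\right)\right) \left(-255\right) = 984 - \left(24 + \left(\frac{310}{83} + 320\right)\right) \left(-255\right) = 984 - \left(24 + \frac{26870}{83}\right) \left(-255\right) = 984 - \frac{28862}{83} \left(-255\right) = 984 - - \frac{7359810}{83} = 984 + \frac{7359810}{83} = \frac{7441482}{83}$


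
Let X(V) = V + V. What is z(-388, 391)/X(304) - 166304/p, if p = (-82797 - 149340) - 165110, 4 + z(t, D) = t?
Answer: -6825999/30190772 ≈ -0.22610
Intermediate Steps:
z(t, D) = -4 + t
X(V) = 2*V
p = -397247 (p = -232137 - 165110 = -397247)
z(-388, 391)/X(304) - 166304/p = (-4 - 388)/((2*304)) - 166304/(-397247) = -392/608 - 166304*(-1/397247) = -392*1/608 + 166304/397247 = -49/76 + 166304/397247 = -6825999/30190772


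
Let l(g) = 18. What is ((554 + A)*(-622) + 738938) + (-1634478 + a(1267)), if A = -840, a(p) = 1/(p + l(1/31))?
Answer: -922177679/1285 ≈ -7.1765e+5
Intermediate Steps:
a(p) = 1/(18 + p) (a(p) = 1/(p + 18) = 1/(18 + p))
((554 + A)*(-622) + 738938) + (-1634478 + a(1267)) = ((554 - 840)*(-622) + 738938) + (-1634478 + 1/(18 + 1267)) = (-286*(-622) + 738938) + (-1634478 + 1/1285) = (177892 + 738938) + (-1634478 + 1/1285) = 916830 - 2100304229/1285 = -922177679/1285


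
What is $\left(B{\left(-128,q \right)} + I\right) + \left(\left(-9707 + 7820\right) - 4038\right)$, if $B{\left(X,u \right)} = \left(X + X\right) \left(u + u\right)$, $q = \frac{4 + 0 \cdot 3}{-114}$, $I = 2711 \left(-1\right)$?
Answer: $- \frac{491228}{57} \approx -8618.0$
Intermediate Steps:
$I = -2711$
$q = - \frac{2}{57}$ ($q = \left(4 + 0\right) \left(- \frac{1}{114}\right) = 4 \left(- \frac{1}{114}\right) = - \frac{2}{57} \approx -0.035088$)
$B{\left(X,u \right)} = 4 X u$ ($B{\left(X,u \right)} = 2 X 2 u = 4 X u$)
$\left(B{\left(-128,q \right)} + I\right) + \left(\left(-9707 + 7820\right) - 4038\right) = \left(4 \left(-128\right) \left(- \frac{2}{57}\right) - 2711\right) + \left(\left(-9707 + 7820\right) - 4038\right) = \left(\frac{1024}{57} - 2711\right) - 5925 = - \frac{153503}{57} - 5925 = - \frac{491228}{57}$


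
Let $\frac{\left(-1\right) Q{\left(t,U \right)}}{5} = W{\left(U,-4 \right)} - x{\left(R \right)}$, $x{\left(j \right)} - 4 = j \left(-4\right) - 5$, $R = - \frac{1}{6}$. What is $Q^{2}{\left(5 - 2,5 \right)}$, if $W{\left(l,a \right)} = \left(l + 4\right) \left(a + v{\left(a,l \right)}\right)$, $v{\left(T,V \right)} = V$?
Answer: $\frac{19600}{9} \approx 2177.8$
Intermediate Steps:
$R = - \frac{1}{6}$ ($R = \left(-1\right) \frac{1}{6} = - \frac{1}{6} \approx -0.16667$)
$x{\left(j \right)} = -1 - 4 j$ ($x{\left(j \right)} = 4 + \left(j \left(-4\right) - 5\right) = 4 - \left(5 + 4 j\right) = -1 - 4 j$)
$W{\left(l,a \right)} = \left(4 + l\right) \left(a + l\right)$ ($W{\left(l,a \right)} = \left(l + 4\right) \left(a + l\right) = \left(4 + l\right) \left(a + l\right)$)
$Q{\left(t,U \right)} = \frac{235}{3} - 5 U^{2}$ ($Q{\left(t,U \right)} = - 5 \left(\left(U^{2} + 4 \left(-4\right) + 4 U - 4 U\right) - \left(-1 - - \frac{2}{3}\right)\right) = - 5 \left(\left(U^{2} - 16 + 4 U - 4 U\right) - \left(-1 + \frac{2}{3}\right)\right) = - 5 \left(\left(-16 + U^{2}\right) - - \frac{1}{3}\right) = - 5 \left(\left(-16 + U^{2}\right) + \frac{1}{3}\right) = - 5 \left(- \frac{47}{3} + U^{2}\right) = \frac{235}{3} - 5 U^{2}$)
$Q^{2}{\left(5 - 2,5 \right)} = \left(\frac{235}{3} - 5 \cdot 5^{2}\right)^{2} = \left(\frac{235}{3} - 125\right)^{2} = \left(- \frac{140}{3}\right)^{2} = \frac{19600}{9}$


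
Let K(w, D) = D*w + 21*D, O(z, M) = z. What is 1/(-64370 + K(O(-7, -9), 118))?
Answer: -1/62718 ≈ -1.5944e-5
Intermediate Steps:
K(w, D) = 21*D + D*w
1/(-64370 + K(O(-7, -9), 118)) = 1/(-64370 + 118*(21 - 7)) = 1/(-64370 + 118*14) = 1/(-64370 + 1652) = 1/(-62718) = -1/62718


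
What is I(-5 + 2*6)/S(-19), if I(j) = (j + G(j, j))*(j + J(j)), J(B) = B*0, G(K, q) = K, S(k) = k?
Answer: -98/19 ≈ -5.1579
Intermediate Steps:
J(B) = 0
I(j) = 2*j² (I(j) = (j + j)*(j + 0) = (2*j)*j = 2*j²)
I(-5 + 2*6)/S(-19) = (2*(-5 + 2*6)²)/(-19) = (2*(-5 + 12)²)*(-1/19) = (2*7²)*(-1/19) = (2*49)*(-1/19) = 98*(-1/19) = -98/19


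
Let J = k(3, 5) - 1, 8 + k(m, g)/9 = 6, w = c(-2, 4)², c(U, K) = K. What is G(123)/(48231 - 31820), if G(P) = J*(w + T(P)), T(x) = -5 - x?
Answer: 2128/16411 ≈ 0.12967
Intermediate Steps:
w = 16 (w = 4² = 16)
k(m, g) = -18 (k(m, g) = -72 + 9*6 = -72 + 54 = -18)
J = -19 (J = -18 - 1 = -19)
G(P) = -209 + 19*P (G(P) = -19*(16 + (-5 - P)) = -19*(11 - P) = -209 + 19*P)
G(123)/(48231 - 31820) = (-209 + 19*123)/(48231 - 31820) = (-209 + 2337)/16411 = 2128*(1/16411) = 2128/16411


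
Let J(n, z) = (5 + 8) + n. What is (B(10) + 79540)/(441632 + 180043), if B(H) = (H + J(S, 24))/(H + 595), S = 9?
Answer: 48121732/376113375 ≈ 0.12794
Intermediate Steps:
J(n, z) = 13 + n
B(H) = (22 + H)/(595 + H) (B(H) = (H + (13 + 9))/(H + 595) = (H + 22)/(595 + H) = (22 + H)/(595 + H))
(B(10) + 79540)/(441632 + 180043) = ((22 + 10)/(595 + 10) + 79540)/(441632 + 180043) = (32/605 + 79540)/621675 = ((1/605)*32 + 79540)*(1/621675) = (32/605 + 79540)*(1/621675) = (48121732/605)*(1/621675) = 48121732/376113375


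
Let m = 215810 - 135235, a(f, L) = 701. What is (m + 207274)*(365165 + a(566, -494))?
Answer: 105314162234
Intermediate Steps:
m = 80575
(m + 207274)*(365165 + a(566, -494)) = (80575 + 207274)*(365165 + 701) = 287849*365866 = 105314162234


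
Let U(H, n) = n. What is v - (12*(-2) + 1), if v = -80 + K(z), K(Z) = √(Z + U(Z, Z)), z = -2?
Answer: -57 + 2*I ≈ -57.0 + 2.0*I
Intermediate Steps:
K(Z) = √2*√Z (K(Z) = √(Z + Z) = √(2*Z) = √2*√Z)
v = -80 + 2*I (v = -80 + √2*√(-2) = -80 + √2*(I*√2) = -80 + 2*I ≈ -80.0 + 2.0*I)
v - (12*(-2) + 1) = (-80 + 2*I) - (12*(-2) + 1) = (-80 + 2*I) - (-24 + 1) = (-80 + 2*I) - 1*(-23) = (-80 + 2*I) + 23 = -57 + 2*I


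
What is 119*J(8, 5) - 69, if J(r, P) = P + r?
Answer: 1478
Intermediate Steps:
119*J(8, 5) - 69 = 119*(5 + 8) - 69 = 119*13 - 69 = 1547 - 69 = 1478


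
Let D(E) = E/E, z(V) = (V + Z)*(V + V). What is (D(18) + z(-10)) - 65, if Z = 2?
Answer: 96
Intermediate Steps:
z(V) = 2*V*(2 + V) (z(V) = (V + 2)*(V + V) = (2 + V)*(2*V) = 2*V*(2 + V))
D(E) = 1
(D(18) + z(-10)) - 65 = (1 + 2*(-10)*(2 - 10)) - 65 = (1 + 2*(-10)*(-8)) - 65 = (1 + 160) - 65 = 161 - 65 = 96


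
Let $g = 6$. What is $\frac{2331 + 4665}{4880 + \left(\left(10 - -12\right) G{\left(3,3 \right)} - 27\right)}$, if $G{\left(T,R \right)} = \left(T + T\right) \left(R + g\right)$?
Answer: $\frac{6996}{6041} \approx 1.1581$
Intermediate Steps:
$G{\left(T,R \right)} = 2 T \left(6 + R\right)$ ($G{\left(T,R \right)} = \left(T + T\right) \left(R + 6\right) = 2 T \left(6 + R\right)$)
$\frac{2331 + 4665}{4880 + \left(\left(10 - -12\right) G{\left(3,3 \right)} - 27\right)} = \frac{2331 + 4665}{4880 - \left(27 - \left(10 - -12\right) 2 \cdot 3 \left(6 + 3\right)\right)} = \frac{6996}{4880 - \left(27 - \left(10 + 12\right) 2 \cdot 3 \cdot 9\right)} = \frac{6996}{4880 + \left(22 \cdot 54 - 27\right)} = \frac{6996}{4880 + \left(1188 - 27\right)} = \frac{6996}{4880 + 1161} = \frac{6996}{6041}$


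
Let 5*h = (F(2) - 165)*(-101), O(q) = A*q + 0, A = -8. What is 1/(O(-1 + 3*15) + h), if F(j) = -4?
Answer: 5/15309 ≈ 0.00032661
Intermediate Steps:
O(q) = -8*q (O(q) = -8*q + 0 = -8*q)
h = 17069/5 (h = ((-4 - 165)*(-101))/5 = (-169*(-101))/5 = (1/5)*17069 = 17069/5 ≈ 3413.8)
1/(O(-1 + 3*15) + h) = 1/(-8*(-1 + 3*15) + 17069/5) = 1/(-8*(-1 + 45) + 17069/5) = 1/(-8*44 + 17069/5) = 1/(-352 + 17069/5) = 1/(15309/5) = 5/15309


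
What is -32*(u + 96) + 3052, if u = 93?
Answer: -2996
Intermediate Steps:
-32*(u + 96) + 3052 = -32*(93 + 96) + 3052 = -32*189 + 3052 = -6048 + 3052 = -2996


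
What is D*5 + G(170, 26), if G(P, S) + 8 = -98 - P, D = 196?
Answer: 704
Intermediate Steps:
G(P, S) = -106 - P (G(P, S) = -8 + (-98 - P) = -106 - P)
D*5 + G(170, 26) = 196*5 + (-106 - 1*170) = 980 + (-106 - 170) = 980 - 276 = 704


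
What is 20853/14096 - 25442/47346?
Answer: 314337853/333694608 ≈ 0.94199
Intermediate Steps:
20853/14096 - 25442/47346 = 20853*(1/14096) - 25442*1/47346 = 20853/14096 - 12721/23673 = 314337853/333694608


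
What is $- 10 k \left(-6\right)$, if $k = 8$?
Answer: $480$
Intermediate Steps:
$- 10 k \left(-6\right) = \left(-10\right) 8 \left(-6\right) = \left(-80\right) \left(-6\right) = 480$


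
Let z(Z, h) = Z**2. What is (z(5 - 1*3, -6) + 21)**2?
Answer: 625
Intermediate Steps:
(z(5 - 1*3, -6) + 21)**2 = ((5 - 1*3)**2 + 21)**2 = ((5 - 3)**2 + 21)**2 = (2**2 + 21)**2 = (4 + 21)**2 = 25**2 = 625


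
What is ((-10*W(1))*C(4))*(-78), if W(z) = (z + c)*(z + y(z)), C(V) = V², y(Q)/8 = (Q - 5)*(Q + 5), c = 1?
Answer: -4767360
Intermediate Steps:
y(Q) = 8*(-5 + Q)*(5 + Q) (y(Q) = 8*((Q - 5)*(Q + 5)) = 8*((-5 + Q)*(5 + Q)) = 8*(-5 + Q)*(5 + Q))
W(z) = (1 + z)*(-200 + z + 8*z²) (W(z) = (z + 1)*(z + (-200 + 8*z²)) = (1 + z)*(-200 + z + 8*z²))
((-10*W(1))*C(4))*(-78) = (-10*(-200 - 199*1 + 8*1³ + 9*1²)*4²)*(-78) = (-10*(-200 - 199 + 8*1 + 9*1)*16)*(-78) = (-10*(-200 - 199 + 8 + 9)*16)*(-78) = (-10*(-382)*16)*(-78) = (3820*16)*(-78) = 61120*(-78) = -4767360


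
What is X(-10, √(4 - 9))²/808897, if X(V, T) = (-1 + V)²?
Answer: 14641/808897 ≈ 0.018100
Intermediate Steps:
X(-10, √(4 - 9))²/808897 = ((-1 - 10)²)²/808897 = ((-11)²)²*(1/808897) = 121²*(1/808897) = 14641*(1/808897) = 14641/808897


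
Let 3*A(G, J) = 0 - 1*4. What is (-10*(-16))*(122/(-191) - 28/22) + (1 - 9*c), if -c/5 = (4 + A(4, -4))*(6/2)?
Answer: 115901/2101 ≈ 55.165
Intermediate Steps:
A(G, J) = -4/3 (A(G, J) = (0 - 1*4)/3 = (0 - 4)/3 = (⅓)*(-4) = -4/3)
c = -40 (c = -5*(4 - 4/3)*6/2 = -40*6*(½)/3 = -40*3/3 = -5*8 = -40)
(-10*(-16))*(122/(-191) - 28/22) + (1 - 9*c) = (-10*(-16))*(122/(-191) - 28/22) + (1 - 9*(-40)) = 160*(122*(-1/191) - 28*1/22) + (1 + 360) = 160*(-122/191 - 14/11) + 361 = 160*(-4016/2101) + 361 = -642560/2101 + 361 = 115901/2101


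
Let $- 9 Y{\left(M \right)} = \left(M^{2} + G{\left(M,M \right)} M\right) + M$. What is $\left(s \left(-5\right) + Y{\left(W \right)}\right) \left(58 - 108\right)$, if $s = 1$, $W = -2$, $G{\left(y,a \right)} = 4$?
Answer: $\frac{650}{3} \approx 216.67$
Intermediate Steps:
$Y{\left(M \right)} = - \frac{5 M}{9} - \frac{M^{2}}{9}$ ($Y{\left(M \right)} = - \frac{\left(M^{2} + 4 M\right) + M}{9} = - \frac{M^{2} + 5 M}{9} = - \frac{5 M}{9} - \frac{M^{2}}{9}$)
$\left(s \left(-5\right) + Y{\left(W \right)}\right) \left(58 - 108\right) = \left(1 \left(-5\right) - - \frac{2 \left(5 - 2\right)}{9}\right) \left(58 - 108\right) = \left(-5 - \left(- \frac{2}{9}\right) 3\right) \left(-50\right) = \left(-5 + \frac{2}{3}\right) \left(-50\right) = \left(- \frac{13}{3}\right) \left(-50\right) = \frac{650}{3}$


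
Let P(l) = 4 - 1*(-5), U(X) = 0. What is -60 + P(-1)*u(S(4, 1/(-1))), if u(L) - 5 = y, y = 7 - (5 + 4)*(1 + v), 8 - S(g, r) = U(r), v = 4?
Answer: -357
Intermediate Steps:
S(g, r) = 8 (S(g, r) = 8 - 1*0 = 8 + 0 = 8)
y = -38 (y = 7 - (5 + 4)*(1 + 4) = 7 - 9*5 = 7 - 1*45 = 7 - 45 = -38)
u(L) = -33 (u(L) = 5 - 38 = -33)
P(l) = 9 (P(l) = 4 + 5 = 9)
-60 + P(-1)*u(S(4, 1/(-1))) = -60 + 9*(-33) = -60 - 297 = -357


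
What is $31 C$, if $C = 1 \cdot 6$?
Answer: $186$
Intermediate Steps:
$C = 6$
$31 C = 31 \cdot 6 = 186$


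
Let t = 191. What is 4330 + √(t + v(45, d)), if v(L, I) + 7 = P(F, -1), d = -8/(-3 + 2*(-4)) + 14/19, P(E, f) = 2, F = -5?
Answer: 4330 + √186 ≈ 4343.6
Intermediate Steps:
d = 306/209 (d = -8/(-3 - 8) + 14*(1/19) = -8/(-11) + 14/19 = -8*(-1/11) + 14/19 = 8/11 + 14/19 = 306/209 ≈ 1.4641)
v(L, I) = -5 (v(L, I) = -7 + 2 = -5)
4330 + √(t + v(45, d)) = 4330 + √(191 - 5) = 4330 + √186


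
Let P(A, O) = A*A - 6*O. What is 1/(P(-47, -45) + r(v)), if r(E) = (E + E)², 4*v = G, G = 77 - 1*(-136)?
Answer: 4/55285 ≈ 7.2352e-5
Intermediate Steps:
P(A, O) = A² - 6*O
G = 213 (G = 77 + 136 = 213)
v = 213/4 (v = (¼)*213 = 213/4 ≈ 53.250)
r(E) = 4*E² (r(E) = (2*E)² = 4*E²)
1/(P(-47, -45) + r(v)) = 1/(((-47)² - 6*(-45)) + 4*(213/4)²) = 1/((2209 + 270) + 4*(45369/16)) = 1/(2479 + 45369/4) = 1/(55285/4) = 4/55285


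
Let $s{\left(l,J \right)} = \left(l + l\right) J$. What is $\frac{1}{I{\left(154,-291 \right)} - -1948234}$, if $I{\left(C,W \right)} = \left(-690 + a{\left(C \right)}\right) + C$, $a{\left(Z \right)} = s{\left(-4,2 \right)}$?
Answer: $\frac{1}{1947682} \approx 5.1343 \cdot 10^{-7}$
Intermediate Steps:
$s{\left(l,J \right)} = 2 J l$ ($s{\left(l,J \right)} = 2 l J = 2 J l$)
$a{\left(Z \right)} = -16$ ($a{\left(Z \right)} = 2 \cdot 2 \left(-4\right) = -16$)
$I{\left(C,W \right)} = -706 + C$ ($I{\left(C,W \right)} = \left(-690 - 16\right) + C = -706 + C$)
$\frac{1}{I{\left(154,-291 \right)} - -1948234} = \frac{1}{\left(-706 + 154\right) - -1948234} = \frac{1}{-552 + 1948234} = \frac{1}{1947682}$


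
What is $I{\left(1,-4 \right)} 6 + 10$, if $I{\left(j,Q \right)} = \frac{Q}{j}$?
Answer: $-14$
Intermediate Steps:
$I{\left(1,-4 \right)} 6 + 10 = - \frac{4}{1} \cdot 6 + 10 = \left(-4\right) 1 \cdot 6 + 10 = \left(-4\right) 6 + 10 = -24 + 10 = -14$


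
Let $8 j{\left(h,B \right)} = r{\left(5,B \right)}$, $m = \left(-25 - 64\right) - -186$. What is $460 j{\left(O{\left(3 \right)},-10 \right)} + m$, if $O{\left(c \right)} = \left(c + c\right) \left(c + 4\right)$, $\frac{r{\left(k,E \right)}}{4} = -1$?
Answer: $-133$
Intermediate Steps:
$r{\left(k,E \right)} = -4$ ($r{\left(k,E \right)} = 4 \left(-1\right) = -4$)
$O{\left(c \right)} = 2 c \left(4 + c\right)$
$m = 97$ ($m = -89 + 186 = 97$)
$j{\left(h,B \right)} = - \frac{1}{2}$ ($j{\left(h,B \right)} = \frac{1}{8} \left(-4\right) = - \frac{1}{2}$)
$460 j{\left(O{\left(3 \right)},-10 \right)} + m = 460 \left(- \frac{1}{2}\right) + 97 = -230 + 97 = -133$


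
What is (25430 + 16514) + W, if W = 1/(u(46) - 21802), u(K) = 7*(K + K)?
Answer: 887451151/21158 ≈ 41944.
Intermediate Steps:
u(K) = 14*K (u(K) = 7*(2*K) = 14*K)
W = -1/21158 (W = 1/(14*46 - 21802) = 1/(644 - 21802) = 1/(-21158) = -1/21158 ≈ -4.7263e-5)
(25430 + 16514) + W = (25430 + 16514) - 1/21158 = 41944 - 1/21158 = 887451151/21158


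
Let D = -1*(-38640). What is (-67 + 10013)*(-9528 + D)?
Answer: 289547952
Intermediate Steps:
D = 38640
(-67 + 10013)*(-9528 + D) = (-67 + 10013)*(-9528 + 38640) = 9946*29112 = 289547952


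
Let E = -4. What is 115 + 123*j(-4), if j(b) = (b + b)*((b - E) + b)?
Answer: 4051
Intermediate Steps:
j(b) = 2*b*(4 + 2*b) (j(b) = (b + b)*((b - 1*(-4)) + b) = (2*b)*((b + 4) + b) = (2*b)*((4 + b) + b) = (2*b)*(4 + 2*b) = 2*b*(4 + 2*b))
115 + 123*j(-4) = 115 + 123*(4*(-4)*(2 - 4)) = 115 + 123*(4*(-4)*(-2)) = 115 + 123*32 = 115 + 3936 = 4051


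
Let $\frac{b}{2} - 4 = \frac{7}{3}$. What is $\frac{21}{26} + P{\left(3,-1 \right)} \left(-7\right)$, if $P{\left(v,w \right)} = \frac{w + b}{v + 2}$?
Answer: $- \frac{1211}{78} \approx -15.526$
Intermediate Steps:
$b = \frac{38}{3}$ ($b = 8 + 2 \cdot \frac{7}{3} = 8 + \frac{14}{3} = \frac{38}{3} \approx 12.667$)
$P{\left(v,w \right)} = \frac{\frac{38}{3} + w}{2 + v}$ ($P{\left(v,w \right)} = \frac{w + \frac{38}{3}}{v + 2} = \frac{\frac{38}{3} + w}{2 + v}$)
$\frac{21}{26} + P{\left(3,-1 \right)} \left(-7\right) = \frac{21}{26} + \frac{\frac{38}{3} - 1}{2 + 3} \left(-7\right) = 21 \cdot \frac{1}{26} + \frac{1}{5} \cdot \frac{35}{3} \left(-7\right) = \frac{21}{26} + \frac{1}{5} \cdot \frac{35}{3} \left(-7\right) = \frac{21}{26} + \frac{7}{3} \left(-7\right) = \frac{21}{26} - \frac{49}{3} = - \frac{1211}{78}$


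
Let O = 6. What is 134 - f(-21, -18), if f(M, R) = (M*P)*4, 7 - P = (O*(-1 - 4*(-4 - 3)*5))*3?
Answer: -209446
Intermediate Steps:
P = -2495 (P = 7 - 6*(-1 - 4*(-4 - 3)*5)*3 = 7 - 6*(-1 - (-28)*5)*3 = 7 - 6*(-1 - 4*(-35))*3 = 7 - 6*(-1 + 140)*3 = 7 - 6*139*3 = 7 - 834*3 = 7 - 1*2502 = 7 - 2502 = -2495)
f(M, R) = -9980*M (f(M, R) = (M*(-2495))*4 = -2495*M*4 = -9980*M)
134 - f(-21, -18) = 134 - (-9980)*(-21) = 134 - 1*209580 = 134 - 209580 = -209446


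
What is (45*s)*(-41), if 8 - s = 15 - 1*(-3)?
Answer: 18450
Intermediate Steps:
s = -10 (s = 8 - (15 - 1*(-3)) = 8 - (15 + 3) = 8 - 1*18 = 8 - 18 = -10)
(45*s)*(-41) = (45*(-10))*(-41) = -450*(-41) = 18450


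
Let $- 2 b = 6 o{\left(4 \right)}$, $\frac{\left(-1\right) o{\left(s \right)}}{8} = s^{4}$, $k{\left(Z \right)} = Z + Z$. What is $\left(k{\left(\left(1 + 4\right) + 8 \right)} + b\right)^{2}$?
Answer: $38068900$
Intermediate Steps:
$k{\left(Z \right)} = 2 Z$
$o{\left(s \right)} = - 8 s^{4}$
$b = 6144$ ($b = - \frac{6 \left(- 8 \cdot 4^{4}\right)}{2} = - \frac{6 \left(\left(-8\right) 256\right)}{2} = - \frac{6 \left(-2048\right)}{2} = \left(- \frac{1}{2}\right) \left(-12288\right) = 6144$)
$\left(k{\left(\left(1 + 4\right) + 8 \right)} + b\right)^{2} = \left(2 \left(\left(1 + 4\right) + 8\right) + 6144\right)^{2} = \left(2 \left(5 + 8\right) + 6144\right)^{2} = \left(2 \cdot 13 + 6144\right)^{2} = \left(26 + 6144\right)^{2} = 6170^{2} = 38068900$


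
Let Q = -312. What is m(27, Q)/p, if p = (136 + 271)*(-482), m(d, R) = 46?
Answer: -23/98087 ≈ -0.00023449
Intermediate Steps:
p = -196174 (p = 407*(-482) = -196174)
m(27, Q)/p = 46/(-196174) = 46*(-1/196174) = -23/98087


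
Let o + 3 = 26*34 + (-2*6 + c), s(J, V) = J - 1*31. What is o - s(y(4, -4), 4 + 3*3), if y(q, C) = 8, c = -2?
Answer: 890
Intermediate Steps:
s(J, V) = -31 + J (s(J, V) = J - 31 = -31 + J)
o = 867 (o = -3 + (26*34 + (-2*6 - 2)) = -3 + (884 + (-12 - 2)) = -3 + (884 - 14) = -3 + 870 = 867)
o - s(y(4, -4), 4 + 3*3) = 867 - (-31 + 8) = 867 - 1*(-23) = 867 + 23 = 890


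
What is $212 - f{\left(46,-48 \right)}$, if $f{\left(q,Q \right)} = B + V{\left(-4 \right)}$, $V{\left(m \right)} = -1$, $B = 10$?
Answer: $203$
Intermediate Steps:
$f{\left(q,Q \right)} = 9$ ($f{\left(q,Q \right)} = 10 - 1 = 9$)
$212 - f{\left(46,-48 \right)} = 212 - 9 = 203$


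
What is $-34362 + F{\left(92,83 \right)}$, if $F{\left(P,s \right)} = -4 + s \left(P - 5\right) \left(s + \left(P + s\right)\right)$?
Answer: $1828652$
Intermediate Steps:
$F{\left(P,s \right)} = -4 + s \left(-5 + P\right) \left(P + 2 s\right)$
$-34362 + F{\left(92,83 \right)} = -34362 - \left(4 - 1198686 - 702512 + 38180\right) = -34362 - \left(-595438 - 1267576\right) = -34362 - -1863014 = -34362 + 1863014 = 1828652$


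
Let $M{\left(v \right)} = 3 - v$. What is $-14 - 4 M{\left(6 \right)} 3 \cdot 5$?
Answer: $166$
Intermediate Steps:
$-14 - 4 M{\left(6 \right)} 3 \cdot 5 = -14 - 4 \left(3 - 6\right) 3 \cdot 5 = -14 - 4 \left(-3\right) 3 \cdot 5 = -14 - 4 \left(\left(-9\right) 5\right) = -14 - -180 = -14 + 180 = 166$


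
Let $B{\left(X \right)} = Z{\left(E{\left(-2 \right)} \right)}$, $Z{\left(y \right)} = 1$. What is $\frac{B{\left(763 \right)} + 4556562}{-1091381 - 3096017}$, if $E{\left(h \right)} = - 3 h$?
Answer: $- \frac{4556563}{4187398} \approx -1.0882$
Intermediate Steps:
$B{\left(X \right)} = 1$
$\frac{B{\left(763 \right)} + 4556562}{-1091381 - 3096017} = \frac{1 + 4556562}{-1091381 - 3096017} = \frac{4556563}{-4187398} = 4556563 \left(- \frac{1}{4187398}\right) = - \frac{4556563}{4187398}$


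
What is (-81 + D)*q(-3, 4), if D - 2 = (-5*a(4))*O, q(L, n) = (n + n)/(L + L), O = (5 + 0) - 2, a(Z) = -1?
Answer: 256/3 ≈ 85.333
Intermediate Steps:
O = 3 (O = 5 - 2 = 3)
q(L, n) = n/L (q(L, n) = (2*n)/((2*L)) = (2*n)*(1/(2*L)) = n/L)
D = 17 (D = 2 - 5*(-1)*3 = 2 + 5*3 = 2 + 15 = 17)
(-81 + D)*q(-3, 4) = (-81 + 17)*(4/(-3)) = -256*(-1)/3 = -64*(-4/3) = 256/3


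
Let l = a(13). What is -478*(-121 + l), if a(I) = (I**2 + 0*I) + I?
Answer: -29158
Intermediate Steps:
a(I) = I + I**2 (a(I) = (I**2 + 0) + I = I**2 + I = I + I**2)
l = 182 (l = 13*(1 + 13) = 13*14 = 182)
-478*(-121 + l) = -478*(-121 + 182) = -478*61 = -29158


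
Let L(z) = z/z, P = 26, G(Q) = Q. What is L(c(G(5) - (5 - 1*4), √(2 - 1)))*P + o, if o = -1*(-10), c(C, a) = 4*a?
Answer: 36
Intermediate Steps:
L(z) = 1
o = 10
L(c(G(5) - (5 - 1*4), √(2 - 1)))*P + o = 1*26 + 10 = 26 + 10 = 36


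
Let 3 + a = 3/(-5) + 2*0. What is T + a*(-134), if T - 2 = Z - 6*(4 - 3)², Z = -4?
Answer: 2372/5 ≈ 474.40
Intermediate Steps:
a = -18/5 (a = -3 + (3/(-5) + 2*0) = -3 + (3*(-⅕) + 0) = -3 + (-⅗ + 0) = -3 - ⅗ = -18/5 ≈ -3.6000)
T = -8 (T = 2 + (-4 - 6*(4 - 3)²) = 2 + (-4 - 6*1²) = 2 + (-4 - 6*1) = 2 + (-4 - 6) = 2 - 10 = -8)
T + a*(-134) = -8 - 18/5*(-134) = -8 + 2412/5 = 2372/5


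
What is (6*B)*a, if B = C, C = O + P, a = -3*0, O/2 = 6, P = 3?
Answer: 0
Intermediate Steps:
O = 12 (O = 2*6 = 12)
a = 0
C = 15 (C = 12 + 3 = 15)
B = 15
(6*B)*a = (6*15)*0 = 90*0 = 0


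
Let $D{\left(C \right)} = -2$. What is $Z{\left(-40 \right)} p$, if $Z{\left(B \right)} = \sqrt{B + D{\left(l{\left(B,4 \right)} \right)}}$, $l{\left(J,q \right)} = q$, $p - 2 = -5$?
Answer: $- 3 i \sqrt{42} \approx - 19.442 i$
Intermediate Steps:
$p = -3$ ($p = 2 - 5 = -3$)
$Z{\left(B \right)} = \sqrt{-2 + B}$ ($Z{\left(B \right)} = \sqrt{B - 2} = \sqrt{-2 + B}$)
$Z{\left(-40 \right)} p = \sqrt{-2 - 40} \left(-3\right) = \sqrt{-42} \left(-3\right) = i \sqrt{42} \left(-3\right) = - 3 i \sqrt{42}$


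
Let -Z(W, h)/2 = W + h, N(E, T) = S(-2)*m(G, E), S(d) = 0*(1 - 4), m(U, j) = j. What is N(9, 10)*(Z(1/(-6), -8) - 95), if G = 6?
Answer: 0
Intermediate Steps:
S(d) = 0 (S(d) = 0*(-3) = 0)
N(E, T) = 0 (N(E, T) = 0*E = 0)
Z(W, h) = -2*W - 2*h (Z(W, h) = -2*(W + h) = -2*W - 2*h)
N(9, 10)*(Z(1/(-6), -8) - 95) = 0*((-2/(-6) - 2*(-8)) - 95) = 0*((-2*(-⅙) + 16) - 95) = 0*((⅓ + 16) - 95) = 0*(49/3 - 95) = 0*(-236/3) = 0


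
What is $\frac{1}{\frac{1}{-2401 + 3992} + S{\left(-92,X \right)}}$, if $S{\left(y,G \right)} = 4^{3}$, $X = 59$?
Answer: $\frac{1591}{101825} \approx 0.015625$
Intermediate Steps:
$S{\left(y,G \right)} = 64$
$\frac{1}{\frac{1}{-2401 + 3992} + S{\left(-92,X \right)}} = \frac{1}{\frac{1}{-2401 + 3992} + 64} = \frac{1}{\frac{1}{1591} + 64} = \frac{1}{\frac{101825}{1591}} = \frac{1591}{101825}$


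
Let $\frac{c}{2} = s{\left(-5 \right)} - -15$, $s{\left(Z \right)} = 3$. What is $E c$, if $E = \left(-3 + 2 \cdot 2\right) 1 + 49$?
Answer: $1800$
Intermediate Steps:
$E = 50$ ($E = \left(-3 + 4\right) 1 + 49 = 1 \cdot 1 + 49 = 1 + 49 = 50$)
$c = 36$ ($c = 2 \left(3 - -15\right) = 2 \left(3 + 15\right) = 2 \cdot 18 = 36$)
$E c = 50 \cdot 36 = 1800$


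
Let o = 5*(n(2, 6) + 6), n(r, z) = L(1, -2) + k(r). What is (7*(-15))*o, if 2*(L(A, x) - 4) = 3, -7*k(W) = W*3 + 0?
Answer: -11175/2 ≈ -5587.5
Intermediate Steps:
k(W) = -3*W/7 (k(W) = -(W*3 + 0)/7 = -(3*W + 0)/7 = -3*W/7)
L(A, x) = 11/2 (L(A, x) = 4 + (1/2)*3 = 4 + 3/2 = 11/2)
n(r, z) = 11/2 - 3*r/7
o = 745/14 (o = 5*((11/2 - 3/7*2) + 6) = 5*((11/2 - 6/7) + 6) = 5*(65/14 + 6) = 5*(149/14) = 745/14 ≈ 53.214)
(7*(-15))*o = (7*(-15))*(745/14) = -105*745/14 = -11175/2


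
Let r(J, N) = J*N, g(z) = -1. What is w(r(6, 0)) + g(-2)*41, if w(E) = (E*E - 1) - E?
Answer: -42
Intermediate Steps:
w(E) = -1 + E**2 - E (w(E) = (E**2 - 1) - E = (-1 + E**2) - E = -1 + E**2 - E)
w(r(6, 0)) + g(-2)*41 = (-1 + (6*0)**2 - 6*0) - 1*41 = (-1 + 0**2 - 1*0) - 41 = (-1 + 0 + 0) - 41 = -1 - 41 = -42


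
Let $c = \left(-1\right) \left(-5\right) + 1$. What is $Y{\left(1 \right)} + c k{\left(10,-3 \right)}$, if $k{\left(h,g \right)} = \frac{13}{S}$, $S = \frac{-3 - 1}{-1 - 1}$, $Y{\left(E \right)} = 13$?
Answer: $52$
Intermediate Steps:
$c = 6$ ($c = 5 + 1 = 6$)
$S = 2$ ($S = - \frac{4}{-2} = \left(-4\right) \left(- \frac{1}{2}\right) = 2$)
$k{\left(h,g \right)} = \frac{13}{2}$
$Y{\left(1 \right)} + c k{\left(10,-3 \right)} = 13 + 6 \cdot \frac{13}{2} = 13 + 39 = 52$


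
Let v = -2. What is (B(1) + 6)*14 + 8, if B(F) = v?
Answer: 64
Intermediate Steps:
B(F) = -2
(B(1) + 6)*14 + 8 = (-2 + 6)*14 + 8 = 4*14 + 8 = 56 + 8 = 64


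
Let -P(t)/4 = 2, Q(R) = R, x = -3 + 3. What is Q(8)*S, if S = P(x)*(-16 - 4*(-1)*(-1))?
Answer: 1280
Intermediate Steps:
x = 0
P(t) = -8 (P(t) = -4*2 = -8)
S = 160 (S = -8*(-16 - 4*(-1)*(-1)) = -8*(-16 + 4*(-1)) = -8*(-16 - 4) = -8*(-20) = 160)
Q(8)*S = 8*160 = 1280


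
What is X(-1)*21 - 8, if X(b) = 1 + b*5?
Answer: -92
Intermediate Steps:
X(b) = 1 + 5*b
X(-1)*21 - 8 = (1 + 5*(-1))*21 - 8 = (1 - 5)*21 - 8 = -4*21 - 8 = -84 - 8 = -92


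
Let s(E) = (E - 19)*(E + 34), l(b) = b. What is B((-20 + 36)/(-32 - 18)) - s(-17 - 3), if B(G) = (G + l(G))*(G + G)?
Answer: 341506/625 ≈ 546.41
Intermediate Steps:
s(E) = (-19 + E)*(34 + E)
B(G) = 4*G² (B(G) = (G + G)*(G + G) = (2*G)*(2*G) = 4*G²)
B((-20 + 36)/(-32 - 18)) - s(-17 - 3) = 4*((-20 + 36)/(-32 - 18))² - (-646 + (-17 - 3)² + 15*(-17 - 3)) = 4*(16/(-50))² - (-646 + (-20)² + 15*(-20)) = 4*(16*(-1/50))² - (-646 + 400 - 300) = 4*(-8/25)² - 1*(-546) = 4*(64/625) + 546 = 256/625 + 546 = 341506/625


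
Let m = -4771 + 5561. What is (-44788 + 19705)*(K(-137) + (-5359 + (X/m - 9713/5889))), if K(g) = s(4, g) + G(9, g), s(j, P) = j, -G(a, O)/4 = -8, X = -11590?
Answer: 20768868570051/155077 ≈ 1.3393e+8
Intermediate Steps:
G(a, O) = 32 (G(a, O) = -4*(-8) = 32)
K(g) = 36 (K(g) = 4 + 32 = 36)
m = 790
(-44788 + 19705)*(K(-137) + (-5359 + (X/m - 9713/5889))) = (-44788 + 19705)*(36 + (-5359 + (-11590/790 - 9713/5889))) = -25083*(36 + (-5359 + (-11590*1/790 - 9713*1/5889))) = -25083*(36 + (-5359 + (-1159/79 - 9713/5889))) = -25083*(36 + (-5359 - 7592678/465231)) = -25083*(36 - 2500765607/465231) = -25083*(-2484017291/465231) = 20768868570051/155077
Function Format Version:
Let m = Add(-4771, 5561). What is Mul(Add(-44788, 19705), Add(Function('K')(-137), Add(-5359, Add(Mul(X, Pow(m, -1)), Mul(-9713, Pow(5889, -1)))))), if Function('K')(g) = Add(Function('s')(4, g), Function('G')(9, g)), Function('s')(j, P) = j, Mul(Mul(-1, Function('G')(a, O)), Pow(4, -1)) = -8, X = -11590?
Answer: Rational(20768868570051, 155077) ≈ 1.3393e+8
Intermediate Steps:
Function('G')(a, O) = 32 (Function('G')(a, O) = Mul(-4, -8) = 32)
Function('K')(g) = 36 (Function('K')(g) = Add(4, 32) = 36)
m = 790
Mul(Add(-44788, 19705), Add(Function('K')(-137), Add(-5359, Add(Mul(X, Pow(m, -1)), Mul(-9713, Pow(5889, -1)))))) = Mul(Add(-44788, 19705), Add(36, Add(-5359, Add(Mul(-11590, Pow(790, -1)), Mul(-9713, Pow(5889, -1)))))) = Mul(-25083, Add(36, Add(-5359, Add(Mul(-11590, Rational(1, 790)), Mul(-9713, Rational(1, 5889)))))) = Mul(-25083, Add(36, Add(-5359, Add(Rational(-1159, 79), Rational(-9713, 5889))))) = Mul(-25083, Add(36, Add(-5359, Rational(-7592678, 465231)))) = Mul(-25083, Add(36, Rational(-2500765607, 465231))) = Mul(-25083, Rational(-2484017291, 465231)) = Rational(20768868570051, 155077)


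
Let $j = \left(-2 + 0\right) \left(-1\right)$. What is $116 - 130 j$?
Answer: $-144$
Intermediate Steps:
$j = 2$ ($j = \left(-2\right) \left(-1\right) = 2$)
$116 - 130 j = 116 - 260 = -144$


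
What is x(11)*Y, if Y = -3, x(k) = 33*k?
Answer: -1089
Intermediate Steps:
x(11)*Y = (33*11)*(-3) = 363*(-3) = -1089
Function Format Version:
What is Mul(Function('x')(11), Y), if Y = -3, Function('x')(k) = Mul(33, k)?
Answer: -1089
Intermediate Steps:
Mul(Function('x')(11), Y) = Mul(Mul(33, 11), -3) = Mul(363, -3) = -1089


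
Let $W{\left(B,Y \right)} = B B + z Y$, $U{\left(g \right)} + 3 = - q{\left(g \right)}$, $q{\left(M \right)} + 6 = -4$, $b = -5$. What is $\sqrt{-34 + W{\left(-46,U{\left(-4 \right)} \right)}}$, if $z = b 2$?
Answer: $2 \sqrt{503} \approx 44.855$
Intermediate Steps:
$q{\left(M \right)} = -10$ ($q{\left(M \right)} = -6 - 4 = -10$)
$U{\left(g \right)} = 7$ ($U{\left(g \right)} = -3 - -10 = -3 + 10 = 7$)
$z = -10$ ($z = \left(-5\right) 2 = -10$)
$W{\left(B,Y \right)} = B^{2} - 10 Y$ ($W{\left(B,Y \right)} = B B - 10 Y = B^{2} - 10 Y$)
$\sqrt{-34 + W{\left(-46,U{\left(-4 \right)} \right)}} = \sqrt{-34 + \left(\left(-46\right)^{2} - 70\right)} = \sqrt{-34 + \left(2116 - 70\right)} = \sqrt{-34 + 2046} = \sqrt{2012} = 2 \sqrt{503}$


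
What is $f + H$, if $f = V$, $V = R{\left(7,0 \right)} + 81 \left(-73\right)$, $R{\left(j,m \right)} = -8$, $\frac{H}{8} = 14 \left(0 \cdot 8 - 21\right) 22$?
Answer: $-57665$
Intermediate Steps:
$H = -51744$ ($H = 8 \cdot 14 \left(0 \cdot 8 - 21\right) 22 = 8 \cdot 14 \left(0 - 21\right) 22 = 8 \cdot 14 \left(\left(-21\right) 22\right) = 8 \cdot 14 \left(-462\right) = 8 \left(-6468\right) = -51744$)
$V = -5921$ ($V = -8 + 81 \left(-73\right) = -8 - 5913 = -5921$)
$f = -5921$
$f + H = -5921 - 51744 = -57665$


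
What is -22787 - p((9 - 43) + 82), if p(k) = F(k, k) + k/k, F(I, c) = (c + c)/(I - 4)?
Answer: -250692/11 ≈ -22790.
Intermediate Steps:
F(I, c) = 2*c/(-4 + I) (F(I, c) = (2*c)/(-4 + I) = 2*c/(-4 + I))
p(k) = 1 + 2*k/(-4 + k) (p(k) = 2*k/(-4 + k) + k/k = 2*k/(-4 + k) + 1 = 1 + 2*k/(-4 + k))
-22787 - p((9 - 43) + 82) = -22787 - (-4 + 3*((9 - 43) + 82))/(-4 + ((9 - 43) + 82)) = -22787 - (-4 + 3*(-34 + 82))/(-4 + (-34 + 82)) = -22787 - (-4 + 3*48)/(-4 + 48) = -22787 - (-4 + 144)/44 = -22787 - 140/44 = -22787 - 1*35/11 = -22787 - 35/11 = -250692/11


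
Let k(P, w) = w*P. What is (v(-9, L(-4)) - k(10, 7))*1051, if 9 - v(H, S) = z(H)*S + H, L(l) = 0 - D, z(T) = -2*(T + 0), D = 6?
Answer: 58856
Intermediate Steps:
z(T) = -2*T
L(l) = -6 (L(l) = 0 - 1*6 = 0 - 6 = -6)
v(H, S) = 9 - H + 2*H*S (v(H, S) = 9 - ((-2*H)*S + H) = 9 - (-2*H*S + H) = 9 - (H - 2*H*S) = 9 + (-H + 2*H*S) = 9 - H + 2*H*S)
k(P, w) = P*w
(v(-9, L(-4)) - k(10, 7))*1051 = ((9 - 1*(-9) + 2*(-9)*(-6)) - 10*7)*1051 = ((9 + 9 + 108) - 1*70)*1051 = (126 - 70)*1051 = 56*1051 = 58856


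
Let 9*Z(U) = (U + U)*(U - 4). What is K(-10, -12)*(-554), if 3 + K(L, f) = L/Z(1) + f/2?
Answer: -3324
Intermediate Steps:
Z(U) = 2*U*(-4 + U)/9 (Z(U) = ((U + U)*(U - 4))/9 = ((2*U)*(-4 + U))/9 = (2*U*(-4 + U))/9 = 2*U*(-4 + U)/9)
K(L, f) = -3 + f/2 - 3*L/2 (K(L, f) = -3 + (L/(((2/9)*1*(-4 + 1))) + f/2) = -3 + (L/(((2/9)*1*(-3))) + f*(1/2)) = -3 + (L/(-2/3) + f/2) = -3 + (L*(-3/2) + f/2) = -3 + (-3*L/2 + f/2) = -3 + (f/2 - 3*L/2) = -3 + f/2 - 3*L/2)
K(-10, -12)*(-554) = (-3 + (1/2)*(-12) - 3/2*(-10))*(-554) = (-3 - 6 + 15)*(-554) = 6*(-554) = -3324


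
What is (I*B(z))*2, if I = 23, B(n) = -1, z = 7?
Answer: -46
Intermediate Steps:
(I*B(z))*2 = (23*(-1))*2 = -23*2 = -46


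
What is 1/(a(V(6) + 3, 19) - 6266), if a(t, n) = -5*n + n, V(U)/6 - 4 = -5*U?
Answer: -1/6342 ≈ -0.00015768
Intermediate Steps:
V(U) = 24 - 30*U (V(U) = 24 + 6*(-5*U) = 24 - 30*U)
a(t, n) = -4*n
1/(a(V(6) + 3, 19) - 6266) = 1/(-4*19 - 6266) = 1/(-76 - 6266) = 1/(-6342) = -1/6342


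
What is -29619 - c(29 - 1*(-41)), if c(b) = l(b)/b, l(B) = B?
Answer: -29620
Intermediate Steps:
c(b) = 1 (c(b) = b/b = 1)
-29619 - c(29 - 1*(-41)) = -29619 - 1*1 = -29619 - 1 = -29620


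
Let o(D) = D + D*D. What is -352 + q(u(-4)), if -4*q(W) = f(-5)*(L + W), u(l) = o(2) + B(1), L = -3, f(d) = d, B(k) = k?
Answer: -347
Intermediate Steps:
o(D) = D + D²
u(l) = 7 (u(l) = 2*(1 + 2) + 1 = 2*3 + 1 = 6 + 1 = 7)
q(W) = -15/4 + 5*W/4 (q(W) = -(-5)*(-3 + W)/4 = -(15 - 5*W)/4 = -15/4 + 5*W/4)
-352 + q(u(-4)) = -352 + (-15/4 + (5/4)*7) = -352 + (-15/4 + 35/4) = -352 + 5 = -347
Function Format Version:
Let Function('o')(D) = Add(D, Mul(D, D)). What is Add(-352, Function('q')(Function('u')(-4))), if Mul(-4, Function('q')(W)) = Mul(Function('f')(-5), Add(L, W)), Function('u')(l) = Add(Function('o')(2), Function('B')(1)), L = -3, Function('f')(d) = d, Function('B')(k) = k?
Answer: -347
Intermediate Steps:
Function('o')(D) = Add(D, Pow(D, 2))
Function('u')(l) = 7 (Function('u')(l) = Add(Mul(2, Add(1, 2)), 1) = Add(Mul(2, 3), 1) = Add(6, 1) = 7)
Function('q')(W) = Add(Rational(-15, 4), Mul(Rational(5, 4), W)) (Function('q')(W) = Mul(Rational(-1, 4), Mul(-5, Add(-3, W))) = Mul(Rational(-1, 4), Add(15, Mul(-5, W))) = Add(Rational(-15, 4), Mul(Rational(5, 4), W)))
Add(-352, Function('q')(Function('u')(-4))) = Add(-352, Add(Rational(-15, 4), Mul(Rational(5, 4), 7))) = Add(-352, Add(Rational(-15, 4), Rational(35, 4))) = Add(-352, 5) = -347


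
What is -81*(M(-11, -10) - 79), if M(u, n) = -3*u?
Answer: 3726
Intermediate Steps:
-81*(M(-11, -10) - 79) = -81*(-3*(-11) - 79) = -81*(33 - 79) = -81*(-46) = 3726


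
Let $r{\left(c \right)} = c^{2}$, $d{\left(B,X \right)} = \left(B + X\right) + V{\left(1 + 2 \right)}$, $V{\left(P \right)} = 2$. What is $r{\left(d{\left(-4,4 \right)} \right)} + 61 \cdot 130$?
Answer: $7934$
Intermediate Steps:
$d{\left(B,X \right)} = 2 + B + X$ ($d{\left(B,X \right)} = \left(B + X\right) + 2 = 2 + B + X$)
$r{\left(d{\left(-4,4 \right)} \right)} + 61 \cdot 130 = \left(2 - 4 + 4\right)^{2} + 61 \cdot 130 = 2^{2} + 7930 = 4 + 7930 = 7934$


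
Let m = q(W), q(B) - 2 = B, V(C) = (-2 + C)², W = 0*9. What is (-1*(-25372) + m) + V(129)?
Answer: 41503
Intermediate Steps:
W = 0
q(B) = 2 + B
m = 2 (m = 2 + 0 = 2)
(-1*(-25372) + m) + V(129) = (-1*(-25372) + 2) + (-2 + 129)² = (25372 + 2) + 127² = 25374 + 16129 = 41503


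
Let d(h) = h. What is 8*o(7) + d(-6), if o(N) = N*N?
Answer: 386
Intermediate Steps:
o(N) = N²
8*o(7) + d(-6) = 8*7² - 6 = 8*49 - 6 = 392 - 6 = 386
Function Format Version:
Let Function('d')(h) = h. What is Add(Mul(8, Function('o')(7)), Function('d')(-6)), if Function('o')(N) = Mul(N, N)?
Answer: 386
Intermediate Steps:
Function('o')(N) = Pow(N, 2)
Add(Mul(8, Function('o')(7)), Function('d')(-6)) = Add(Mul(8, Pow(7, 2)), -6) = Add(Mul(8, 49), -6) = Add(392, -6) = 386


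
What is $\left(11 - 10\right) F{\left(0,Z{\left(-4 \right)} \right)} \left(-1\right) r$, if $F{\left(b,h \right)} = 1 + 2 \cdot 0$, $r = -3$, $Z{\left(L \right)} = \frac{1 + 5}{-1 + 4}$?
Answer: $3$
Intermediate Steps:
$Z{\left(L \right)} = 2$ ($Z{\left(L \right)} = \frac{6}{3} = 6 \cdot \frac{1}{3} = 2$)
$F{\left(b,h \right)} = 1$ ($F{\left(b,h \right)} = 1 + 0 = 1$)
$\left(11 - 10\right) F{\left(0,Z{\left(-4 \right)} \right)} \left(-1\right) r = \left(11 - 10\right) 1 \left(-1\right) \left(-3\right) = 1 \left(\left(-1\right) \left(-3\right)\right) = 1 \cdot 3 = 3$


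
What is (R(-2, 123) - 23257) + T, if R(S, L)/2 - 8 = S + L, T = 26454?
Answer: 3455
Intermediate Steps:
R(S, L) = 16 + 2*L + 2*S (R(S, L) = 16 + 2*(S + L) = 16 + 2*(L + S) = 16 + (2*L + 2*S) = 16 + 2*L + 2*S)
(R(-2, 123) - 23257) + T = ((16 + 2*123 + 2*(-2)) - 23257) + 26454 = ((16 + 246 - 4) - 23257) + 26454 = (258 - 23257) + 26454 = -22999 + 26454 = 3455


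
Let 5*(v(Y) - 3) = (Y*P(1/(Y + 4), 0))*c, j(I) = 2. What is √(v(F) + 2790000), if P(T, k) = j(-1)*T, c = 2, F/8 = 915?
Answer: 3*√1039295325363/1831 ≈ 1670.3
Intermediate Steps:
F = 7320 (F = 8*915 = 7320)
P(T, k) = 2*T
v(Y) = 3 + 4*Y/(5*(4 + Y)) (v(Y) = 3 + ((Y*(2/(Y + 4)))*2)/5 = 3 + ((Y*(2/(4 + Y)))*2)/5 = 3 + ((2*Y/(4 + Y))*2)/5 = 3 + (4*Y/(4 + Y))/5 = 3 + 4*Y/(5*(4 + Y)))
√(v(F) + 2790000) = √((60 + 19*7320)/(5*(4 + 7320)) + 2790000) = √((⅕)*(60 + 139080)/7324 + 2790000) = √((⅕)*(1/7324)*139140 + 2790000) = √(6957/1831 + 2790000) = √(5108496957/1831) = 3*√1039295325363/1831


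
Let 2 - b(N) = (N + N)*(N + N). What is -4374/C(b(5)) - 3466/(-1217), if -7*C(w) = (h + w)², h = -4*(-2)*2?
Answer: 30283745/4091554 ≈ 7.4015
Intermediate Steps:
h = 16 (h = 8*2 = 16)
b(N) = 2 - 4*N² (b(N) = 2 - (N + N)*(N + N) = 2 - 2*N*2*N = 2 - 4*N²)
C(w) = -(16 + w)²/7
-4374/C(b(5)) - 3466/(-1217) = -4374*(-7/(16 + (2 - 4*5²))²) - 3466/(-1217) = -4374*(-7/(16 + (2 - 4*25))²) - 3466*(-1/1217) = -4374*(-7/(16 + (2 - 100))²) + 3466/1217 = -4374*(-7/(16 - 98)²) + 3466/1217 = -4374/((-⅐*(-82)²)) + 3466/1217 = -4374/((-⅐*6724)) + 3466/1217 = -4374/(-6724/7) + 3466/1217 = -4374*(-7/6724) + 3466/1217 = 15309/3362 + 3466/1217 = 30283745/4091554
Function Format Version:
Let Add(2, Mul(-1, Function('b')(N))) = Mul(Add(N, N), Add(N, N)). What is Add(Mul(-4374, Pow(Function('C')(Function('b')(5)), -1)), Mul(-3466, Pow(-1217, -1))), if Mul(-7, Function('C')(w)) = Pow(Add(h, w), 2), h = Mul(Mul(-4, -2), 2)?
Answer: Rational(30283745, 4091554) ≈ 7.4015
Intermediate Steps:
h = 16 (h = Mul(8, 2) = 16)
Function('b')(N) = Add(2, Mul(-4, Pow(N, 2))) (Function('b')(N) = Add(2, Mul(-1, Mul(Add(N, N), Add(N, N)))) = Add(2, Mul(-1, Mul(Mul(2, N), Mul(2, N)))) = Add(2, Mul(-1, Mul(4, Pow(N, 2)))) = Add(2, Mul(-4, Pow(N, 2))))
Function('C')(w) = Mul(Rational(-1, 7), Pow(Add(16, w), 2))
Add(Mul(-4374, Pow(Function('C')(Function('b')(5)), -1)), Mul(-3466, Pow(-1217, -1))) = Add(Mul(-4374, Pow(Mul(Rational(-1, 7), Pow(Add(16, Add(2, Mul(-4, Pow(5, 2)))), 2)), -1)), Mul(-3466, Pow(-1217, -1))) = Add(Mul(-4374, Pow(Mul(Rational(-1, 7), Pow(Add(16, Add(2, Mul(-4, 25))), 2)), -1)), Mul(-3466, Rational(-1, 1217))) = Add(Mul(-4374, Pow(Mul(Rational(-1, 7), Pow(Add(16, Add(2, -100)), 2)), -1)), Rational(3466, 1217)) = Add(Mul(-4374, Pow(Mul(Rational(-1, 7), Pow(Add(16, -98), 2)), -1)), Rational(3466, 1217)) = Add(Mul(-4374, Pow(Mul(Rational(-1, 7), Pow(-82, 2)), -1)), Rational(3466, 1217)) = Add(Mul(-4374, Pow(Mul(Rational(-1, 7), 6724), -1)), Rational(3466, 1217)) = Add(Mul(-4374, Pow(Rational(-6724, 7), -1)), Rational(3466, 1217)) = Add(Mul(-4374, Rational(-7, 6724)), Rational(3466, 1217)) = Add(Rational(15309, 3362), Rational(3466, 1217)) = Rational(30283745, 4091554)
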